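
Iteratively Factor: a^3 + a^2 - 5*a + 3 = (a - 1)*(a^2 + 2*a - 3) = (a - 1)^2*(a + 3)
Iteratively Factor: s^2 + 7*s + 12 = (s + 3)*(s + 4)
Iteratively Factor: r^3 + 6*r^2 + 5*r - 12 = (r - 1)*(r^2 + 7*r + 12) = (r - 1)*(r + 3)*(r + 4)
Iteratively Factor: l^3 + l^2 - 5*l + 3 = (l - 1)*(l^2 + 2*l - 3) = (l - 1)^2*(l + 3)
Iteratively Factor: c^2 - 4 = (c - 2)*(c + 2)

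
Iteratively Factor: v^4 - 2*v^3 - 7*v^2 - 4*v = (v)*(v^3 - 2*v^2 - 7*v - 4) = v*(v + 1)*(v^2 - 3*v - 4) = v*(v + 1)^2*(v - 4)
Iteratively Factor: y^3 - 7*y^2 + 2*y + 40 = (y + 2)*(y^2 - 9*y + 20) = (y - 4)*(y + 2)*(y - 5)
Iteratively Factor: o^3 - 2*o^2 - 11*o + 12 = (o + 3)*(o^2 - 5*o + 4) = (o - 1)*(o + 3)*(o - 4)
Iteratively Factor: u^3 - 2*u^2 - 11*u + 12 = (u + 3)*(u^2 - 5*u + 4) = (u - 1)*(u + 3)*(u - 4)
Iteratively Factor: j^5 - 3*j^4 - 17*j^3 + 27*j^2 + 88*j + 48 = (j - 4)*(j^4 + j^3 - 13*j^2 - 25*j - 12) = (j - 4)*(j + 1)*(j^3 - 13*j - 12) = (j - 4)^2*(j + 1)*(j^2 + 4*j + 3) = (j - 4)^2*(j + 1)*(j + 3)*(j + 1)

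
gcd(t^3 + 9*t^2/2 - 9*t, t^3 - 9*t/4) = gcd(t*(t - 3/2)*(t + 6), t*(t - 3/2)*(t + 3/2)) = t^2 - 3*t/2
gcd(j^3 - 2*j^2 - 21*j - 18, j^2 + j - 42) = j - 6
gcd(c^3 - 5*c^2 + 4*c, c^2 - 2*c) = c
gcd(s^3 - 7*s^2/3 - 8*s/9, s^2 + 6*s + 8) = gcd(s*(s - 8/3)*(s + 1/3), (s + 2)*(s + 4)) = 1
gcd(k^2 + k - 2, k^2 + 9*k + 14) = k + 2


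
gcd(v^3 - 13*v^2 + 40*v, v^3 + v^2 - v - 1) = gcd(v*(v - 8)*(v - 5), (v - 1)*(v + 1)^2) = 1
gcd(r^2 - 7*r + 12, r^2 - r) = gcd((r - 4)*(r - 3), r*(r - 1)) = 1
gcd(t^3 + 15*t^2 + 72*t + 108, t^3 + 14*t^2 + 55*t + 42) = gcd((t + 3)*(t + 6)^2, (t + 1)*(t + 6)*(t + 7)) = t + 6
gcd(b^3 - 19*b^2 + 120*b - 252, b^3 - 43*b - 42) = b - 7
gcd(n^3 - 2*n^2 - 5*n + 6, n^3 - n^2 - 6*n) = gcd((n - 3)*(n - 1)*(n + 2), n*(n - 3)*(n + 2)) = n^2 - n - 6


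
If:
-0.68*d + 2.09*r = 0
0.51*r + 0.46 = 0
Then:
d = -2.77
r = -0.90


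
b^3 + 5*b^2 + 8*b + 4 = (b + 1)*(b + 2)^2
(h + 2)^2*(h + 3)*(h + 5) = h^4 + 12*h^3 + 51*h^2 + 92*h + 60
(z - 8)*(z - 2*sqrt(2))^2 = z^3 - 8*z^2 - 4*sqrt(2)*z^2 + 8*z + 32*sqrt(2)*z - 64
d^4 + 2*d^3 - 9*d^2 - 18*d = d*(d - 3)*(d + 2)*(d + 3)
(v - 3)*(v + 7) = v^2 + 4*v - 21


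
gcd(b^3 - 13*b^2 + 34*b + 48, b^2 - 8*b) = b - 8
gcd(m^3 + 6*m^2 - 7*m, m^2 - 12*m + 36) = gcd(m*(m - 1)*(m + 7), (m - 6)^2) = 1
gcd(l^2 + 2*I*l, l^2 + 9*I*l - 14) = l + 2*I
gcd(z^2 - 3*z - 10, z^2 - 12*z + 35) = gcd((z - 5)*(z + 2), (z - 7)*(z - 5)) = z - 5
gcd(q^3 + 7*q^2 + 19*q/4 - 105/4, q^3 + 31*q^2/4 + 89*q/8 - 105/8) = q^2 + 17*q/2 + 35/2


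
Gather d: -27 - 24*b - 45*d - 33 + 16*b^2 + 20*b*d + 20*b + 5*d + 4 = 16*b^2 - 4*b + d*(20*b - 40) - 56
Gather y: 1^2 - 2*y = 1 - 2*y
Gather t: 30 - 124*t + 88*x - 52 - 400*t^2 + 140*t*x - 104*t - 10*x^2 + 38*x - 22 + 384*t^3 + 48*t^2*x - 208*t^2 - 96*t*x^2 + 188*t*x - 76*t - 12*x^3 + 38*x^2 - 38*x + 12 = 384*t^3 + t^2*(48*x - 608) + t*(-96*x^2 + 328*x - 304) - 12*x^3 + 28*x^2 + 88*x - 32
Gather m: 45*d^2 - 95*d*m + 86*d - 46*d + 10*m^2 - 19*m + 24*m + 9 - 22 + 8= 45*d^2 + 40*d + 10*m^2 + m*(5 - 95*d) - 5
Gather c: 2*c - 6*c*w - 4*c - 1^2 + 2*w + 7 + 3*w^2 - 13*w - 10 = c*(-6*w - 2) + 3*w^2 - 11*w - 4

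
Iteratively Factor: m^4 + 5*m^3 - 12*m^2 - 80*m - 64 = (m + 4)*(m^3 + m^2 - 16*m - 16) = (m + 4)^2*(m^2 - 3*m - 4) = (m + 1)*(m + 4)^2*(m - 4)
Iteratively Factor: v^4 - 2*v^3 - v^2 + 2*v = (v - 1)*(v^3 - v^2 - 2*v) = (v - 1)*(v + 1)*(v^2 - 2*v) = (v - 2)*(v - 1)*(v + 1)*(v)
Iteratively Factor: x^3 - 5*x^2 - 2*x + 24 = (x - 4)*(x^2 - x - 6) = (x - 4)*(x + 2)*(x - 3)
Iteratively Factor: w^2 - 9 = (w + 3)*(w - 3)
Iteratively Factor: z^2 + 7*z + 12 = (z + 4)*(z + 3)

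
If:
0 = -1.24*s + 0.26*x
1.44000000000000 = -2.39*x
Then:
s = -0.13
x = -0.60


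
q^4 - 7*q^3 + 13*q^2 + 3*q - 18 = (q - 3)^2*(q - 2)*(q + 1)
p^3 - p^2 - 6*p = p*(p - 3)*(p + 2)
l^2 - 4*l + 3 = (l - 3)*(l - 1)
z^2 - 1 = (z - 1)*(z + 1)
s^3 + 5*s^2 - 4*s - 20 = (s - 2)*(s + 2)*(s + 5)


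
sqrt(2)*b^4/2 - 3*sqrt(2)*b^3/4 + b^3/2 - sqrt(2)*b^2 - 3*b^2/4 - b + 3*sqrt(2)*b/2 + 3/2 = (b - 3/2)*(b - sqrt(2))*(b + sqrt(2))*(sqrt(2)*b/2 + 1/2)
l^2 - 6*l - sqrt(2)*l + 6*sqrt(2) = (l - 6)*(l - sqrt(2))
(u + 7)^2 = u^2 + 14*u + 49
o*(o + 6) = o^2 + 6*o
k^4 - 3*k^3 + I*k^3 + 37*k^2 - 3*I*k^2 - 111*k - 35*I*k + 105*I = (k - 3)*(k - 5*I)*(k - I)*(k + 7*I)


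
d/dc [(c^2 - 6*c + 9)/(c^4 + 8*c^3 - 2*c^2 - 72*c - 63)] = 2*(-c^3 - c^2 + 33*c + 57)/(c^6 + 22*c^5 + 183*c^4 + 724*c^3 + 1423*c^2 + 1302*c + 441)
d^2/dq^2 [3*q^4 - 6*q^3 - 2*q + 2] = 36*q*(q - 1)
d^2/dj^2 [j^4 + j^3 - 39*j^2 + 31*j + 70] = 12*j^2 + 6*j - 78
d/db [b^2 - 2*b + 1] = 2*b - 2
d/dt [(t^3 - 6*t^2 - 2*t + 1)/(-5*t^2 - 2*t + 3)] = (-5*t^4 - 4*t^3 + 11*t^2 - 26*t - 4)/(25*t^4 + 20*t^3 - 26*t^2 - 12*t + 9)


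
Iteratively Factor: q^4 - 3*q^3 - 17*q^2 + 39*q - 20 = (q + 4)*(q^3 - 7*q^2 + 11*q - 5) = (q - 5)*(q + 4)*(q^2 - 2*q + 1) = (q - 5)*(q - 1)*(q + 4)*(q - 1)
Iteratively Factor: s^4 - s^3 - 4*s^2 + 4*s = (s - 1)*(s^3 - 4*s) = (s - 2)*(s - 1)*(s^2 + 2*s) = s*(s - 2)*(s - 1)*(s + 2)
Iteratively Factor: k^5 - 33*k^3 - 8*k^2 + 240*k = (k - 3)*(k^4 + 3*k^3 - 24*k^2 - 80*k) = k*(k - 3)*(k^3 + 3*k^2 - 24*k - 80) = k*(k - 3)*(k + 4)*(k^2 - k - 20) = k*(k - 5)*(k - 3)*(k + 4)*(k + 4)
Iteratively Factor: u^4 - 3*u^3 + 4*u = (u)*(u^3 - 3*u^2 + 4) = u*(u - 2)*(u^2 - u - 2) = u*(u - 2)^2*(u + 1)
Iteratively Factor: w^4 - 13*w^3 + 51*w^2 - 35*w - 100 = (w - 5)*(w^3 - 8*w^2 + 11*w + 20) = (w - 5)*(w - 4)*(w^2 - 4*w - 5) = (w - 5)*(w - 4)*(w + 1)*(w - 5)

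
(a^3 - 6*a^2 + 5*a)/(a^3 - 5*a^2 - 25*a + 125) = a*(a - 1)/(a^2 - 25)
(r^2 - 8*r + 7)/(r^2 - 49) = (r - 1)/(r + 7)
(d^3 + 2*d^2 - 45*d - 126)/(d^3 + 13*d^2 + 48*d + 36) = (d^2 - 4*d - 21)/(d^2 + 7*d + 6)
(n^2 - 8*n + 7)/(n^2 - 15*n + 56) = (n - 1)/(n - 8)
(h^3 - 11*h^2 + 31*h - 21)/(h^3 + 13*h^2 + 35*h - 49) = (h^2 - 10*h + 21)/(h^2 + 14*h + 49)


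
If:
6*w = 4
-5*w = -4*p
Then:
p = 5/6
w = 2/3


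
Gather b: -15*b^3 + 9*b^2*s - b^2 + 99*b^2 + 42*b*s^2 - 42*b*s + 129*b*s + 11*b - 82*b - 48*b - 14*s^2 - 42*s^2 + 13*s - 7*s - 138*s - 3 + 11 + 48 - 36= -15*b^3 + b^2*(9*s + 98) + b*(42*s^2 + 87*s - 119) - 56*s^2 - 132*s + 20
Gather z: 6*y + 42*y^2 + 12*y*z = 42*y^2 + 12*y*z + 6*y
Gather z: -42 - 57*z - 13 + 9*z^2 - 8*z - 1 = 9*z^2 - 65*z - 56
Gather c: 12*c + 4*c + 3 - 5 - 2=16*c - 4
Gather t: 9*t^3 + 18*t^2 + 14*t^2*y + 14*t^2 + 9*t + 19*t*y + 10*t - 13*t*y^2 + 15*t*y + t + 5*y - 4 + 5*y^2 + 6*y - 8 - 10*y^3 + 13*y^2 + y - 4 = 9*t^3 + t^2*(14*y + 32) + t*(-13*y^2 + 34*y + 20) - 10*y^3 + 18*y^2 + 12*y - 16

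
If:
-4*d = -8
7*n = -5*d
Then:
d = 2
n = -10/7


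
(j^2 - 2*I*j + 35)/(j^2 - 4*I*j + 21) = (j + 5*I)/(j + 3*I)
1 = 1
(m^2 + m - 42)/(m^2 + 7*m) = (m - 6)/m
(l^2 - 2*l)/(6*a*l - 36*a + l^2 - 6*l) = l*(l - 2)/(6*a*l - 36*a + l^2 - 6*l)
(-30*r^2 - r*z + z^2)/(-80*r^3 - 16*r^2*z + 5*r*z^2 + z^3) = (-6*r + z)/(-16*r^2 + z^2)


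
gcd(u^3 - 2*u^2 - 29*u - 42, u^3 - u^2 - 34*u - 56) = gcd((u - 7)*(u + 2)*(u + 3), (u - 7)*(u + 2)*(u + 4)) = u^2 - 5*u - 14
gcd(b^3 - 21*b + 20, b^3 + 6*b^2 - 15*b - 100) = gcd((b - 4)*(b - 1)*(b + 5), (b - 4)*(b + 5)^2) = b^2 + b - 20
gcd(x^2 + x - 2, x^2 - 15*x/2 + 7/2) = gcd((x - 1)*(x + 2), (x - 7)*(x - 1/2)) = 1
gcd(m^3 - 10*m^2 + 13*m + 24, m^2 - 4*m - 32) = m - 8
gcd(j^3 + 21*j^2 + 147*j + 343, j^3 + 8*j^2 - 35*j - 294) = j^2 + 14*j + 49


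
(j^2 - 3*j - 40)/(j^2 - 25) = (j - 8)/(j - 5)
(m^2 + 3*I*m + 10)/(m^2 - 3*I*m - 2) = (m + 5*I)/(m - I)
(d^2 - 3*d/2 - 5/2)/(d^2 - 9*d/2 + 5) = (d + 1)/(d - 2)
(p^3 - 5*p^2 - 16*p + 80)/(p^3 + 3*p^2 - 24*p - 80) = (p - 4)/(p + 4)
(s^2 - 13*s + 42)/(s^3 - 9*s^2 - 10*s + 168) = 1/(s + 4)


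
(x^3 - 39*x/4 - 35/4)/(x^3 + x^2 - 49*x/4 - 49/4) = (2*x + 5)/(2*x + 7)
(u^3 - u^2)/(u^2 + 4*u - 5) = u^2/(u + 5)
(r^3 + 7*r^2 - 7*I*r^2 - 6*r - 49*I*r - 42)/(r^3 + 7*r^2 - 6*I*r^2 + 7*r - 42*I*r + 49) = (r^2 - 7*I*r - 6)/(r^2 - 6*I*r + 7)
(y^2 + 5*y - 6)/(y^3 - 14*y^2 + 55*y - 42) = (y + 6)/(y^2 - 13*y + 42)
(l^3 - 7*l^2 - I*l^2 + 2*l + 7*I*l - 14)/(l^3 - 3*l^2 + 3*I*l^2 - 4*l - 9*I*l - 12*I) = (l^3 - l^2*(7 + I) + l*(2 + 7*I) - 14)/(l^3 + 3*l^2*(-1 + I) - l*(4 + 9*I) - 12*I)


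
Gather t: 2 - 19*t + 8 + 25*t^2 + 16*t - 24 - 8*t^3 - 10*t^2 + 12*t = -8*t^3 + 15*t^2 + 9*t - 14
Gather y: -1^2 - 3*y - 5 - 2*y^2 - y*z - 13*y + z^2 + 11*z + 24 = -2*y^2 + y*(-z - 16) + z^2 + 11*z + 18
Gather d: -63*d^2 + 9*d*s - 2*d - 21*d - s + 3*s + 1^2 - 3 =-63*d^2 + d*(9*s - 23) + 2*s - 2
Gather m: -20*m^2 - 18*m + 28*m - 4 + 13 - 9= -20*m^2 + 10*m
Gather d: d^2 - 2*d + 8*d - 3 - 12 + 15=d^2 + 6*d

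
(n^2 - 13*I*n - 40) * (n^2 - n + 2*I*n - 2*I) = n^4 - n^3 - 11*I*n^3 - 14*n^2 + 11*I*n^2 + 14*n - 80*I*n + 80*I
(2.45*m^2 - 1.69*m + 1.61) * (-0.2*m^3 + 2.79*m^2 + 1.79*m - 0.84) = -0.49*m^5 + 7.1735*m^4 - 0.651599999999999*m^3 - 0.5912*m^2 + 4.3015*m - 1.3524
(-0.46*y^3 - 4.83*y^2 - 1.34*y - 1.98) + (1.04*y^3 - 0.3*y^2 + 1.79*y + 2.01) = 0.58*y^3 - 5.13*y^2 + 0.45*y + 0.0299999999999998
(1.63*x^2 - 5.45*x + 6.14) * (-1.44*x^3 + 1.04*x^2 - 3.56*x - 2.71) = -2.3472*x^5 + 9.5432*x^4 - 20.3124*x^3 + 21.3703*x^2 - 7.0889*x - 16.6394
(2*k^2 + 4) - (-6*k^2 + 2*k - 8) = 8*k^2 - 2*k + 12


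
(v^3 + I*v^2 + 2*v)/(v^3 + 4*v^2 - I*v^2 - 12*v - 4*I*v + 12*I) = v*(v + 2*I)/(v^2 + 4*v - 12)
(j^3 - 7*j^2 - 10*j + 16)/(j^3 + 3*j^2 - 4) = (j - 8)/(j + 2)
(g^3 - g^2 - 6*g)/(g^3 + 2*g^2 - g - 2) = g*(g - 3)/(g^2 - 1)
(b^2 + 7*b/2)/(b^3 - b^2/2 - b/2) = (2*b + 7)/(2*b^2 - b - 1)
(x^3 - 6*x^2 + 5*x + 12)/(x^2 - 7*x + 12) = x + 1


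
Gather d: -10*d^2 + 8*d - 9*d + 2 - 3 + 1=-10*d^2 - d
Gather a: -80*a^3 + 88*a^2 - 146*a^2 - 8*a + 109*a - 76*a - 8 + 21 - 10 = -80*a^3 - 58*a^2 + 25*a + 3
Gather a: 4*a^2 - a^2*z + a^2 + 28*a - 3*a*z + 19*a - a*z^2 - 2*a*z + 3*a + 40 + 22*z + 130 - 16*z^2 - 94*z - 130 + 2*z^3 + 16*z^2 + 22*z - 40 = a^2*(5 - z) + a*(-z^2 - 5*z + 50) + 2*z^3 - 50*z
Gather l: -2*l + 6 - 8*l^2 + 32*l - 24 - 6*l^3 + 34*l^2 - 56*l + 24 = -6*l^3 + 26*l^2 - 26*l + 6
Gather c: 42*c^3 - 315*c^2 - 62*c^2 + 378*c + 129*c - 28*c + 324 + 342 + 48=42*c^3 - 377*c^2 + 479*c + 714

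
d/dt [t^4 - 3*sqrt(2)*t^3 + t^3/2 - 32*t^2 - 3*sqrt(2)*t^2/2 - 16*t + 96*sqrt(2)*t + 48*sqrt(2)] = 4*t^3 - 9*sqrt(2)*t^2 + 3*t^2/2 - 64*t - 3*sqrt(2)*t - 16 + 96*sqrt(2)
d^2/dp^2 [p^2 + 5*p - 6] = 2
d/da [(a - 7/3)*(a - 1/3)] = 2*a - 8/3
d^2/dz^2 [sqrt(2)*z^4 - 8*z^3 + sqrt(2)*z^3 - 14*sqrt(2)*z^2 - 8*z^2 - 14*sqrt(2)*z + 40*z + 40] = 12*sqrt(2)*z^2 - 48*z + 6*sqrt(2)*z - 28*sqrt(2) - 16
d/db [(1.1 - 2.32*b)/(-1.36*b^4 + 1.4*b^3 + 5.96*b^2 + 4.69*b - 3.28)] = (-9.4656*b^4 + 12.48*b^3 + 9.2072*b^2 - 13.112*b + 2.4506)/(1.8496*b^8 - 3.808*b^7 - 14.2512*b^6 + 3.9312*b^5 + 57.5752*b^4 + 46.7208*b^3 - 17.1015*b^2 - 30.7664*b + 10.7584)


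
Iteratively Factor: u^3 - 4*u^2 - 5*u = (u)*(u^2 - 4*u - 5) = u*(u + 1)*(u - 5)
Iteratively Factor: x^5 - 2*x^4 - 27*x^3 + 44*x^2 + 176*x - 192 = (x + 3)*(x^4 - 5*x^3 - 12*x^2 + 80*x - 64) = (x - 4)*(x + 3)*(x^3 - x^2 - 16*x + 16) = (x - 4)*(x - 1)*(x + 3)*(x^2 - 16) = (x - 4)*(x - 1)*(x + 3)*(x + 4)*(x - 4)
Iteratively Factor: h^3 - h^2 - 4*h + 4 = (h - 2)*(h^2 + h - 2) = (h - 2)*(h + 2)*(h - 1)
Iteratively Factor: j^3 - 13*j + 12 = (j - 1)*(j^2 + j - 12) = (j - 1)*(j + 4)*(j - 3)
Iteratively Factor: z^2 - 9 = (z - 3)*(z + 3)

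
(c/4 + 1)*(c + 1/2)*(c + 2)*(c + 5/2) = c^4/4 + 9*c^3/4 + 109*c^2/16 + 63*c/8 + 5/2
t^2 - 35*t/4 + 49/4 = (t - 7)*(t - 7/4)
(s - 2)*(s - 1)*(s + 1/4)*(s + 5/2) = s^4 - s^3/4 - 45*s^2/8 + 29*s/8 + 5/4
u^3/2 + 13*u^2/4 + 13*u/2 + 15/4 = (u/2 + 1/2)*(u + 5/2)*(u + 3)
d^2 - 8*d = d*(d - 8)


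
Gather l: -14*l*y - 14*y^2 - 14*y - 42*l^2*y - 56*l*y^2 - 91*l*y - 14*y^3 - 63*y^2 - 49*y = -42*l^2*y + l*(-56*y^2 - 105*y) - 14*y^3 - 77*y^2 - 63*y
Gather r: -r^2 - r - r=-r^2 - 2*r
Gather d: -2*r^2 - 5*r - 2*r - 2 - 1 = -2*r^2 - 7*r - 3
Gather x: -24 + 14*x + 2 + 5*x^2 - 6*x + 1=5*x^2 + 8*x - 21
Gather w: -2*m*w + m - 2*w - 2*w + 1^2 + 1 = m + w*(-2*m - 4) + 2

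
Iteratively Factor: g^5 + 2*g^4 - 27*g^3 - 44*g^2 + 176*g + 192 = (g + 4)*(g^4 - 2*g^3 - 19*g^2 + 32*g + 48) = (g + 4)^2*(g^3 - 6*g^2 + 5*g + 12) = (g - 4)*(g + 4)^2*(g^2 - 2*g - 3) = (g - 4)*(g - 3)*(g + 4)^2*(g + 1)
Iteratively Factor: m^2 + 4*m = (m + 4)*(m)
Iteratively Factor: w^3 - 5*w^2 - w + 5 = (w - 1)*(w^2 - 4*w - 5) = (w - 1)*(w + 1)*(w - 5)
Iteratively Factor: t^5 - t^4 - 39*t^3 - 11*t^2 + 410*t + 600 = (t + 4)*(t^4 - 5*t^3 - 19*t^2 + 65*t + 150) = (t - 5)*(t + 4)*(t^3 - 19*t - 30) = (t - 5)^2*(t + 4)*(t^2 + 5*t + 6) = (t - 5)^2*(t + 2)*(t + 4)*(t + 3)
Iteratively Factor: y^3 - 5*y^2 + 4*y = (y - 1)*(y^2 - 4*y) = (y - 4)*(y - 1)*(y)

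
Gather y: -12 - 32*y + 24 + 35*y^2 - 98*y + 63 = 35*y^2 - 130*y + 75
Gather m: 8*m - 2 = 8*m - 2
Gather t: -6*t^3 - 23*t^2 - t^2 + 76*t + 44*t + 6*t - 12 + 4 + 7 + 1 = -6*t^3 - 24*t^2 + 126*t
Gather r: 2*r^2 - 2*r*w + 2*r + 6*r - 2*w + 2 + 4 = 2*r^2 + r*(8 - 2*w) - 2*w + 6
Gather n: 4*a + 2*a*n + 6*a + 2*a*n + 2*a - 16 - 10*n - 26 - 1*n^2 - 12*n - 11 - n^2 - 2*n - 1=12*a - 2*n^2 + n*(4*a - 24) - 54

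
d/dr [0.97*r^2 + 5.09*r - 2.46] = 1.94*r + 5.09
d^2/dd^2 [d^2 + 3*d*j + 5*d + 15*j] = 2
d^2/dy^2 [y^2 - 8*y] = 2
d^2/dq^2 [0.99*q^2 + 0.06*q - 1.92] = 1.98000000000000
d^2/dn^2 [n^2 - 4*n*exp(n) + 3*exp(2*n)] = -4*n*exp(n) + 12*exp(2*n) - 8*exp(n) + 2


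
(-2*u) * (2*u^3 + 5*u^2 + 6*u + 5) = -4*u^4 - 10*u^3 - 12*u^2 - 10*u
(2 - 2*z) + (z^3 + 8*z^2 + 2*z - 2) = z^3 + 8*z^2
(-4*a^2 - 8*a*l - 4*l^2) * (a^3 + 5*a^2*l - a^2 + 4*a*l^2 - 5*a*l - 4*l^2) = -4*a^5 - 28*a^4*l + 4*a^4 - 60*a^3*l^2 + 28*a^3*l - 52*a^2*l^3 + 60*a^2*l^2 - 16*a*l^4 + 52*a*l^3 + 16*l^4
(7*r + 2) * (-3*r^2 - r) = -21*r^3 - 13*r^2 - 2*r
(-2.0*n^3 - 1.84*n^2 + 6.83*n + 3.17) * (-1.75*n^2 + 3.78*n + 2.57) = 3.5*n^5 - 4.34*n^4 - 24.0477*n^3 + 15.5411*n^2 + 29.5357*n + 8.1469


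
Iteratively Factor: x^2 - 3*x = (x - 3)*(x)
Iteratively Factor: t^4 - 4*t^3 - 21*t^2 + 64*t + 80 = (t + 1)*(t^3 - 5*t^2 - 16*t + 80) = (t - 4)*(t + 1)*(t^2 - t - 20) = (t - 5)*(t - 4)*(t + 1)*(t + 4)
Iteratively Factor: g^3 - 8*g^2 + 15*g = (g - 3)*(g^2 - 5*g) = g*(g - 3)*(g - 5)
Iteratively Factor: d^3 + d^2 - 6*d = (d + 3)*(d^2 - 2*d) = (d - 2)*(d + 3)*(d)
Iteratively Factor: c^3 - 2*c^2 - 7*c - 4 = (c + 1)*(c^2 - 3*c - 4) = (c + 1)^2*(c - 4)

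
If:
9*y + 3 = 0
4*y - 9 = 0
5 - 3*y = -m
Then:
No Solution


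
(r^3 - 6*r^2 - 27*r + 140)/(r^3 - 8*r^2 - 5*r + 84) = (r + 5)/(r + 3)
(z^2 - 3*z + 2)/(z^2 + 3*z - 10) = (z - 1)/(z + 5)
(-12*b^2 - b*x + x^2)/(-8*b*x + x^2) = (12*b^2 + b*x - x^2)/(x*(8*b - x))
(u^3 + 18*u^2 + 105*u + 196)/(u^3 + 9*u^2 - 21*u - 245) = (u + 4)/(u - 5)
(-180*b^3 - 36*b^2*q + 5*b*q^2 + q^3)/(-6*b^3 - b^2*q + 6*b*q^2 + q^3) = (-30*b^2 - b*q + q^2)/(-b^2 + q^2)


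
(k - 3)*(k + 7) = k^2 + 4*k - 21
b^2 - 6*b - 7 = (b - 7)*(b + 1)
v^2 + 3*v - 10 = (v - 2)*(v + 5)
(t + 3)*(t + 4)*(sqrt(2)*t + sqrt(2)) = sqrt(2)*t^3 + 8*sqrt(2)*t^2 + 19*sqrt(2)*t + 12*sqrt(2)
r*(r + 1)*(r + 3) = r^3 + 4*r^2 + 3*r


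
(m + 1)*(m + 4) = m^2 + 5*m + 4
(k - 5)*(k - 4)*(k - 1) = k^3 - 10*k^2 + 29*k - 20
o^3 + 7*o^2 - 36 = (o - 2)*(o + 3)*(o + 6)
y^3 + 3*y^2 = y^2*(y + 3)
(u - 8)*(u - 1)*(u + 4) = u^3 - 5*u^2 - 28*u + 32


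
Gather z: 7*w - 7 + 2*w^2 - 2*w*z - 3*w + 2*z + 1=2*w^2 + 4*w + z*(2 - 2*w) - 6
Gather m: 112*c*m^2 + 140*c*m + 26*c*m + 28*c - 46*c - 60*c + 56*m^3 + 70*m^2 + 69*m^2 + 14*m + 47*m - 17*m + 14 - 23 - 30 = -78*c + 56*m^3 + m^2*(112*c + 139) + m*(166*c + 44) - 39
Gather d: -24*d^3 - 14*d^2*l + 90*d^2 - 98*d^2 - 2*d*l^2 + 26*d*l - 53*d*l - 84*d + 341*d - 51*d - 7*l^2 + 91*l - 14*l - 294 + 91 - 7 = -24*d^3 + d^2*(-14*l - 8) + d*(-2*l^2 - 27*l + 206) - 7*l^2 + 77*l - 210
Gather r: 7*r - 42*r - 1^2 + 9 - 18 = -35*r - 10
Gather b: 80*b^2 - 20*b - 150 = 80*b^2 - 20*b - 150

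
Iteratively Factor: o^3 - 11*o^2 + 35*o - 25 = (o - 1)*(o^2 - 10*o + 25) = (o - 5)*(o - 1)*(o - 5)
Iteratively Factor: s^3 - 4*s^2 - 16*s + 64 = (s - 4)*(s^2 - 16) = (s - 4)*(s + 4)*(s - 4)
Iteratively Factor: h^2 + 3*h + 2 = (h + 1)*(h + 2)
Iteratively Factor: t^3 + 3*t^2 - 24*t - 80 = (t - 5)*(t^2 + 8*t + 16) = (t - 5)*(t + 4)*(t + 4)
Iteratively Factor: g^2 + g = (g + 1)*(g)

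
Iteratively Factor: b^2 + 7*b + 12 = (b + 3)*(b + 4)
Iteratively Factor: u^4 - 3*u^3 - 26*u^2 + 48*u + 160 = (u - 4)*(u^3 + u^2 - 22*u - 40) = (u - 5)*(u - 4)*(u^2 + 6*u + 8) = (u - 5)*(u - 4)*(u + 4)*(u + 2)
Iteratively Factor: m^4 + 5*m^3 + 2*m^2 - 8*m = (m - 1)*(m^3 + 6*m^2 + 8*m) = m*(m - 1)*(m^2 + 6*m + 8) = m*(m - 1)*(m + 4)*(m + 2)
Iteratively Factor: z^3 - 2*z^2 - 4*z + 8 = (z - 2)*(z^2 - 4) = (z - 2)*(z + 2)*(z - 2)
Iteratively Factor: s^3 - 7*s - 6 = (s + 1)*(s^2 - s - 6) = (s - 3)*(s + 1)*(s + 2)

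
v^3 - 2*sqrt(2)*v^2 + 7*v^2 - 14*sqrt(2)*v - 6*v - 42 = (v + 7)*(v - 3*sqrt(2))*(v + sqrt(2))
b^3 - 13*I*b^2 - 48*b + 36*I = (b - 6*I)^2*(b - I)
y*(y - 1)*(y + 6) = y^3 + 5*y^2 - 6*y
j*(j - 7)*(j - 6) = j^3 - 13*j^2 + 42*j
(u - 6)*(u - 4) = u^2 - 10*u + 24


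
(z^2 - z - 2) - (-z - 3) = z^2 + 1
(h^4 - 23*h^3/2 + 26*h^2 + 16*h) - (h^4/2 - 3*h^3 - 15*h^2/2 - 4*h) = h^4/2 - 17*h^3/2 + 67*h^2/2 + 20*h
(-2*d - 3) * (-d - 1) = 2*d^2 + 5*d + 3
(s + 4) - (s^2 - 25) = -s^2 + s + 29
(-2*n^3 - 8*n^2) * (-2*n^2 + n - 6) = 4*n^5 + 14*n^4 + 4*n^3 + 48*n^2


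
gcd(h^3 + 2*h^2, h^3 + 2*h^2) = h^3 + 2*h^2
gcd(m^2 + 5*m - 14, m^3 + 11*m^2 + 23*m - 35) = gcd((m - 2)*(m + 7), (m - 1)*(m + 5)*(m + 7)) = m + 7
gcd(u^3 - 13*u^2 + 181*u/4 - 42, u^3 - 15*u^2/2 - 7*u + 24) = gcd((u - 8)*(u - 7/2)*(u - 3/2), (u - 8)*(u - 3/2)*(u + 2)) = u^2 - 19*u/2 + 12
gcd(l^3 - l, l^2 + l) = l^2 + l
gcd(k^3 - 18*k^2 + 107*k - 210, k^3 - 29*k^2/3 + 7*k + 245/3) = k^2 - 12*k + 35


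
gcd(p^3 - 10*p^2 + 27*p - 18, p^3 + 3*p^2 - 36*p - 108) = p - 6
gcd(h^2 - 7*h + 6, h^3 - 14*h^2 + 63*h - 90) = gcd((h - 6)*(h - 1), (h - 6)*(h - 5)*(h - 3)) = h - 6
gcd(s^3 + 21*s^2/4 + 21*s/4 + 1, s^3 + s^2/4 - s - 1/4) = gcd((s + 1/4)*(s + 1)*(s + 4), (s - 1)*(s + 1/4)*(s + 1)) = s^2 + 5*s/4 + 1/4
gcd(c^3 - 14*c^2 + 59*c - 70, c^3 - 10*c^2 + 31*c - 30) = c^2 - 7*c + 10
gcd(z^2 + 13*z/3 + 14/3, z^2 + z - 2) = z + 2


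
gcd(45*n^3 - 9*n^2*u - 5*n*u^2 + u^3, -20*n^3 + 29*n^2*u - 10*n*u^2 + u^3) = -5*n + u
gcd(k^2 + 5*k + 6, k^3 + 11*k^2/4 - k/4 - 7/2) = k + 2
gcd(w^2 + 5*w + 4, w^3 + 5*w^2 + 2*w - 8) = w + 4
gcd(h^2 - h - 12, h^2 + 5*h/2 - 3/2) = h + 3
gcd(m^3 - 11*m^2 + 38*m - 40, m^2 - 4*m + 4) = m - 2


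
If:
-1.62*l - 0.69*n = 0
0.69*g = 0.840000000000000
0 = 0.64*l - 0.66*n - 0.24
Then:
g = 1.22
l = 0.11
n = -0.26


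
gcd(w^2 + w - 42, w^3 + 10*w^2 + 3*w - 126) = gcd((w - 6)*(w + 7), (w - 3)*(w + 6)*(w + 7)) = w + 7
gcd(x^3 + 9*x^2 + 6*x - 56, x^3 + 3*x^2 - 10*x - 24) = x + 4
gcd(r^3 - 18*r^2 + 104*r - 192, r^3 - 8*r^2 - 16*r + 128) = r^2 - 12*r + 32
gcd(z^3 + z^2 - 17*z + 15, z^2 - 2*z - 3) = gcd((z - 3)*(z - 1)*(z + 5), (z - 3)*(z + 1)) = z - 3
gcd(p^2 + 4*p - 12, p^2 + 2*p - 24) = p + 6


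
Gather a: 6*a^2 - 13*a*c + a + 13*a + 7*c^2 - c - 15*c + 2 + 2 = 6*a^2 + a*(14 - 13*c) + 7*c^2 - 16*c + 4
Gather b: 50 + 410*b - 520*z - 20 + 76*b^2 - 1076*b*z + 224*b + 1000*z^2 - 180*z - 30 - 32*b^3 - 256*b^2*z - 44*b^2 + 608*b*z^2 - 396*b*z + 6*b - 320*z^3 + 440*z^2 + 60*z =-32*b^3 + b^2*(32 - 256*z) + b*(608*z^2 - 1472*z + 640) - 320*z^3 + 1440*z^2 - 640*z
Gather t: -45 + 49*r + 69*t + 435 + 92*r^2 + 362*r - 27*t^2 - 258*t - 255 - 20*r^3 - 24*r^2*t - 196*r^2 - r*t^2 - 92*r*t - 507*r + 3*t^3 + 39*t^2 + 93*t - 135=-20*r^3 - 104*r^2 - 96*r + 3*t^3 + t^2*(12 - r) + t*(-24*r^2 - 92*r - 96)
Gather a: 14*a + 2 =14*a + 2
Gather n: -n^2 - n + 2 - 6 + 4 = -n^2 - n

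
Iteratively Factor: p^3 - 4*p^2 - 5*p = (p + 1)*(p^2 - 5*p) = (p - 5)*(p + 1)*(p)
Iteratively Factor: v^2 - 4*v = (v)*(v - 4)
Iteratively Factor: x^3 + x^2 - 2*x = (x + 2)*(x^2 - x) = (x - 1)*(x + 2)*(x)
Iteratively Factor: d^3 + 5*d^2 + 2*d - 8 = (d + 2)*(d^2 + 3*d - 4) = (d + 2)*(d + 4)*(d - 1)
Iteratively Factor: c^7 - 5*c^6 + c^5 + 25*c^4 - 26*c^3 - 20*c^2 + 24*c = (c)*(c^6 - 5*c^5 + c^4 + 25*c^3 - 26*c^2 - 20*c + 24) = c*(c - 2)*(c^5 - 3*c^4 - 5*c^3 + 15*c^2 + 4*c - 12) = c*(c - 2)*(c + 2)*(c^4 - 5*c^3 + 5*c^2 + 5*c - 6) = c*(c - 2)*(c + 1)*(c + 2)*(c^3 - 6*c^2 + 11*c - 6) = c*(c - 2)*(c - 1)*(c + 1)*(c + 2)*(c^2 - 5*c + 6) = c*(c - 3)*(c - 2)*(c - 1)*(c + 1)*(c + 2)*(c - 2)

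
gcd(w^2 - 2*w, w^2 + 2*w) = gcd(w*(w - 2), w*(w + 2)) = w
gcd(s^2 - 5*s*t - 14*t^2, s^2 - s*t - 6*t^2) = s + 2*t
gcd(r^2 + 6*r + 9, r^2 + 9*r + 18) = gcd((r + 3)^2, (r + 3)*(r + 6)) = r + 3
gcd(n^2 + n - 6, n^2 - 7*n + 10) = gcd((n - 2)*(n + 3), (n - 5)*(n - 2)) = n - 2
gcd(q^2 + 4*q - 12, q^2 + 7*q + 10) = 1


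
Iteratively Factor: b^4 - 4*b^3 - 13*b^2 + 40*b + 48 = (b + 1)*(b^3 - 5*b^2 - 8*b + 48) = (b + 1)*(b + 3)*(b^2 - 8*b + 16) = (b - 4)*(b + 1)*(b + 3)*(b - 4)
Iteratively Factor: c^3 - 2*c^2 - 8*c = (c)*(c^2 - 2*c - 8) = c*(c + 2)*(c - 4)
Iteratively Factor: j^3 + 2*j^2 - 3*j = (j + 3)*(j^2 - j) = j*(j + 3)*(j - 1)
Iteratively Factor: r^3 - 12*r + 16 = (r - 2)*(r^2 + 2*r - 8) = (r - 2)^2*(r + 4)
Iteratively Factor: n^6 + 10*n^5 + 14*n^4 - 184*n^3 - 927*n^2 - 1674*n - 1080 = (n + 3)*(n^5 + 7*n^4 - 7*n^3 - 163*n^2 - 438*n - 360) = (n - 5)*(n + 3)*(n^4 + 12*n^3 + 53*n^2 + 102*n + 72) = (n - 5)*(n + 2)*(n + 3)*(n^3 + 10*n^2 + 33*n + 36) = (n - 5)*(n + 2)*(n + 3)*(n + 4)*(n^2 + 6*n + 9) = (n - 5)*(n + 2)*(n + 3)^2*(n + 4)*(n + 3)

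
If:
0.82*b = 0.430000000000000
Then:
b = 0.52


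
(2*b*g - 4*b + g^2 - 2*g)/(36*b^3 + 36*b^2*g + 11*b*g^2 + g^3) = (g - 2)/(18*b^2 + 9*b*g + g^2)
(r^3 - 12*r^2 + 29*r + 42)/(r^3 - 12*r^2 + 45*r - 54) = (r^2 - 6*r - 7)/(r^2 - 6*r + 9)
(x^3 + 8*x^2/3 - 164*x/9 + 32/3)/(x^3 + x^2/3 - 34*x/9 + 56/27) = 3*(3*x^2 + 10*x - 48)/(9*x^2 + 9*x - 28)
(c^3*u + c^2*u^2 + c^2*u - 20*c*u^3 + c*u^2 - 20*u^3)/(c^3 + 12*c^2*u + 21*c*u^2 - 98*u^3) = u*(c^3 + c^2*u + c^2 - 20*c*u^2 + c*u - 20*u^2)/(c^3 + 12*c^2*u + 21*c*u^2 - 98*u^3)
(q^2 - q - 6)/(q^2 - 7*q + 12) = (q + 2)/(q - 4)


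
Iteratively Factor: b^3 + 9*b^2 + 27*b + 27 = (b + 3)*(b^2 + 6*b + 9) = (b + 3)^2*(b + 3)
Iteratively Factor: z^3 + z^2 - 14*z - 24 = (z + 3)*(z^2 - 2*z - 8) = (z + 2)*(z + 3)*(z - 4)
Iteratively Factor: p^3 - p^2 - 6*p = (p)*(p^2 - p - 6) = p*(p + 2)*(p - 3)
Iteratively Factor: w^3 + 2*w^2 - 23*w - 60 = (w + 3)*(w^2 - w - 20) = (w + 3)*(w + 4)*(w - 5)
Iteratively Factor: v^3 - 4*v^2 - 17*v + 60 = (v - 3)*(v^2 - v - 20) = (v - 5)*(v - 3)*(v + 4)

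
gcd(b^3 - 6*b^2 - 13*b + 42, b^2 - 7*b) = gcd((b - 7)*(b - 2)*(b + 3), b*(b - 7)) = b - 7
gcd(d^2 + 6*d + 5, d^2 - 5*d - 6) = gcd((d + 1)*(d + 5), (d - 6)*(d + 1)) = d + 1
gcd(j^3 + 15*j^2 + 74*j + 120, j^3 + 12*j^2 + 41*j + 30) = j^2 + 11*j + 30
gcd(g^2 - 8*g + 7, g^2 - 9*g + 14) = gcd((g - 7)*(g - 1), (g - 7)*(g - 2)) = g - 7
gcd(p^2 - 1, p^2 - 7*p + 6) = p - 1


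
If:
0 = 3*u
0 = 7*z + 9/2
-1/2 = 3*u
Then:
No Solution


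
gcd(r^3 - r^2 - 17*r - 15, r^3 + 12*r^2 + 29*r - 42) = 1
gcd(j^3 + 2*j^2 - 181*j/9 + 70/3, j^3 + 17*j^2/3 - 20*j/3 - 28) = j^2 + 11*j/3 - 14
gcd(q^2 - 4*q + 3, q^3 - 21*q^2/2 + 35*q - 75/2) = q - 3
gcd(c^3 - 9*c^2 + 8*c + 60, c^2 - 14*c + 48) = c - 6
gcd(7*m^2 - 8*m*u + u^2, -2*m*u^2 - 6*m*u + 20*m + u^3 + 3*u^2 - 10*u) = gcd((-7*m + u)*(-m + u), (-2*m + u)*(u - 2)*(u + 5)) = 1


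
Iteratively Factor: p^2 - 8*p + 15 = (p - 3)*(p - 5)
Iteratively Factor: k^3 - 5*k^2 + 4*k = (k - 1)*(k^2 - 4*k) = k*(k - 1)*(k - 4)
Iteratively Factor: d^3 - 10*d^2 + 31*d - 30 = (d - 2)*(d^2 - 8*d + 15) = (d - 3)*(d - 2)*(d - 5)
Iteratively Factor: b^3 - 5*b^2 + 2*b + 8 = (b - 2)*(b^2 - 3*b - 4) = (b - 2)*(b + 1)*(b - 4)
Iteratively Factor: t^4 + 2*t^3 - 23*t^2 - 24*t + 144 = (t - 3)*(t^3 + 5*t^2 - 8*t - 48) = (t - 3)*(t + 4)*(t^2 + t - 12) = (t - 3)*(t + 4)^2*(t - 3)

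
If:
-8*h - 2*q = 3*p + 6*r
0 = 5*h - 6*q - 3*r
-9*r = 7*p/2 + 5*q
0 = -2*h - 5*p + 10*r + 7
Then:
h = -21/629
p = 441/629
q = 189/1258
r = -224/629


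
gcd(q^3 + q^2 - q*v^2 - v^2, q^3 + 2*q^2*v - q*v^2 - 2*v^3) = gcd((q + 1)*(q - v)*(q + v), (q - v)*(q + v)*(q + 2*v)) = q^2 - v^2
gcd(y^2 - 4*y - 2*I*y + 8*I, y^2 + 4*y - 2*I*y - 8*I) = y - 2*I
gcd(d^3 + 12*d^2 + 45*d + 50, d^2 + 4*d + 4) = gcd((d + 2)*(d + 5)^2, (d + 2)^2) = d + 2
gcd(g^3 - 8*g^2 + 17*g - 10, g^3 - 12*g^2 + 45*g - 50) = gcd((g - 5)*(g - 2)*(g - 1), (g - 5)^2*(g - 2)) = g^2 - 7*g + 10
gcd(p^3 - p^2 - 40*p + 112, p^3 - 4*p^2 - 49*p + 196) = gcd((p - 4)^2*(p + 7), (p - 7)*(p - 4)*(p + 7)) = p^2 + 3*p - 28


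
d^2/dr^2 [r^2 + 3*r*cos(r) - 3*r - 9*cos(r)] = -3*r*cos(r) - 6*sin(r) + 9*cos(r) + 2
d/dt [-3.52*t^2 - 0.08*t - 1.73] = -7.04*t - 0.08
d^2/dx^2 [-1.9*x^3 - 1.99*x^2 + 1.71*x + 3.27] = -11.4*x - 3.98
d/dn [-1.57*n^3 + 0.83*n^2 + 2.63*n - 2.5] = -4.71*n^2 + 1.66*n + 2.63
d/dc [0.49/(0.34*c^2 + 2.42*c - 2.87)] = (-0.3332*c - 1.1858)/(0.34*c^2 + 2.42*c - 2.87)^2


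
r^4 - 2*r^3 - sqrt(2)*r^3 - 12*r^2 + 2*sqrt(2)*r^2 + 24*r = r*(r - 2)*(r - 3*sqrt(2))*(r + 2*sqrt(2))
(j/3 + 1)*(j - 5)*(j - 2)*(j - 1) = j^4/3 - 5*j^3/3 - 7*j^2/3 + 41*j/3 - 10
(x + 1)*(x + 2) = x^2 + 3*x + 2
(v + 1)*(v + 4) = v^2 + 5*v + 4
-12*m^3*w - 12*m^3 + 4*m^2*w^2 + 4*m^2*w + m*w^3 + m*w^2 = (-2*m + w)*(6*m + w)*(m*w + m)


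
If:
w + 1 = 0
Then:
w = -1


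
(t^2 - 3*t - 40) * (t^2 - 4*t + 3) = t^4 - 7*t^3 - 25*t^2 + 151*t - 120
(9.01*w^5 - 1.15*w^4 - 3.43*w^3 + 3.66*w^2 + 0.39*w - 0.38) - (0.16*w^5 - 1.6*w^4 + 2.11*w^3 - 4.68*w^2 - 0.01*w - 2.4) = 8.85*w^5 + 0.45*w^4 - 5.54*w^3 + 8.34*w^2 + 0.4*w + 2.02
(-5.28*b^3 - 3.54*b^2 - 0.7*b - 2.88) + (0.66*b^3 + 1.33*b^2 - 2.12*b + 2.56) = -4.62*b^3 - 2.21*b^2 - 2.82*b - 0.32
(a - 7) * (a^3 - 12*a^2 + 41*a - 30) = a^4 - 19*a^3 + 125*a^2 - 317*a + 210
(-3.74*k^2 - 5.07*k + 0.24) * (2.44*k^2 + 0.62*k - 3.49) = -9.1256*k^4 - 14.6896*k^3 + 10.4948*k^2 + 17.8431*k - 0.8376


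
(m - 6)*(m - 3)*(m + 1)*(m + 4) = m^4 - 4*m^3 - 23*m^2 + 54*m + 72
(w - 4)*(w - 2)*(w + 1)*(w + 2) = w^4 - 3*w^3 - 8*w^2 + 12*w + 16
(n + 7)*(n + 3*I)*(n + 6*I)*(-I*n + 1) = -I*n^4 + 10*n^3 - 7*I*n^3 + 70*n^2 + 27*I*n^2 - 18*n + 189*I*n - 126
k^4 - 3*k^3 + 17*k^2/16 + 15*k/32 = k*(k - 5/2)*(k - 3/4)*(k + 1/4)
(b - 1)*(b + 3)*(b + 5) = b^3 + 7*b^2 + 7*b - 15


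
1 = 1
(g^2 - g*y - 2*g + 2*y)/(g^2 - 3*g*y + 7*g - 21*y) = (g^2 - g*y - 2*g + 2*y)/(g^2 - 3*g*y + 7*g - 21*y)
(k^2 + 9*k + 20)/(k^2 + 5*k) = (k + 4)/k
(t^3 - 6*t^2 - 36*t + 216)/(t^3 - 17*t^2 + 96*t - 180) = (t + 6)/(t - 5)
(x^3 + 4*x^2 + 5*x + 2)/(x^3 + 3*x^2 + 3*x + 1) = (x + 2)/(x + 1)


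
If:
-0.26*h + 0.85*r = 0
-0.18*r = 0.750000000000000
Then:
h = -13.62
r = -4.17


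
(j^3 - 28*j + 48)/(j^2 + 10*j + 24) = (j^2 - 6*j + 8)/(j + 4)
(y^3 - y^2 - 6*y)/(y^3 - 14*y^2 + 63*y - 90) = y*(y + 2)/(y^2 - 11*y + 30)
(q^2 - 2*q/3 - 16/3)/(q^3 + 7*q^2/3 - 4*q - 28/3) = (3*q - 8)/(3*q^2 + q - 14)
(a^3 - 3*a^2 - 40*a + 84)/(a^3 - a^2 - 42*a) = (a - 2)/a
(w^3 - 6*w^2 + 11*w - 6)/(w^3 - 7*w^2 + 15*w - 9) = (w - 2)/(w - 3)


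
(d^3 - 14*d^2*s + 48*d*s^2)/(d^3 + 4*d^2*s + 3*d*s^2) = (d^2 - 14*d*s + 48*s^2)/(d^2 + 4*d*s + 3*s^2)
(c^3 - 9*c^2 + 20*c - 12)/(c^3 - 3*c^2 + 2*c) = (c - 6)/c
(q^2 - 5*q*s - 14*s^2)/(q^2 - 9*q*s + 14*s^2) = (q + 2*s)/(q - 2*s)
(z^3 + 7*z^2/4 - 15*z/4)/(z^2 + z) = (4*z^2 + 7*z - 15)/(4*(z + 1))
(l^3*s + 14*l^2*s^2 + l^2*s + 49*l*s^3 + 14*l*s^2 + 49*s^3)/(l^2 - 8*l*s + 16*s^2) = s*(l^3 + 14*l^2*s + l^2 + 49*l*s^2 + 14*l*s + 49*s^2)/(l^2 - 8*l*s + 16*s^2)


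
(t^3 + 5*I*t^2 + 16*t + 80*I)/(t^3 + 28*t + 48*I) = (t^2 + I*t + 20)/(t^2 - 4*I*t + 12)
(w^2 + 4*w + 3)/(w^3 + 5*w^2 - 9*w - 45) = (w + 1)/(w^2 + 2*w - 15)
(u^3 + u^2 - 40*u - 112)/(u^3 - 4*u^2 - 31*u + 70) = (u^2 + 8*u + 16)/(u^2 + 3*u - 10)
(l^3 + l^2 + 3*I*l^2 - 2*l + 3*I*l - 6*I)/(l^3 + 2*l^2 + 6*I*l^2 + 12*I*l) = (l^2 + l*(-1 + 3*I) - 3*I)/(l*(l + 6*I))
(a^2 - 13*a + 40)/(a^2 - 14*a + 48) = (a - 5)/(a - 6)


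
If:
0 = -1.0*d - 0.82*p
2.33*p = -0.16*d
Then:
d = 0.00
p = 0.00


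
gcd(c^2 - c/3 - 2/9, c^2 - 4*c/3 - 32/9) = 1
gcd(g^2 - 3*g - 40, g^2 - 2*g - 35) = g + 5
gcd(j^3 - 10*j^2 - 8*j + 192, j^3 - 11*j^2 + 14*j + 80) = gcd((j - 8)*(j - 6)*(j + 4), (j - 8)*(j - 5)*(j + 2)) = j - 8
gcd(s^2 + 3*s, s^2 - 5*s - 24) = s + 3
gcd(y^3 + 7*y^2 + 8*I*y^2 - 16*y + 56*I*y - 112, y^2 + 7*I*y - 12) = y + 4*I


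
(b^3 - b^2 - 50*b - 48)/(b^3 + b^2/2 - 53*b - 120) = 2*(b + 1)/(2*b + 5)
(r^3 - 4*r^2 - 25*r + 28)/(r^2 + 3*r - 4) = r - 7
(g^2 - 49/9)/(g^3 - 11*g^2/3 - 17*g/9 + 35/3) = (3*g + 7)/(3*g^2 - 4*g - 15)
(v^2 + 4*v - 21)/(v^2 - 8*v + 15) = (v + 7)/(v - 5)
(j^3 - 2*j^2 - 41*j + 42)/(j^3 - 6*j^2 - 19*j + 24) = (j^2 - j - 42)/(j^2 - 5*j - 24)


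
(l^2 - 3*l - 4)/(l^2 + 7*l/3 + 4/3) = 3*(l - 4)/(3*l + 4)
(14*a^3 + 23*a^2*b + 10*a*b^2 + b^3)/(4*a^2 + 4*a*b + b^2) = (7*a^2 + 8*a*b + b^2)/(2*a + b)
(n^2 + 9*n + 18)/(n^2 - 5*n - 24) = (n + 6)/(n - 8)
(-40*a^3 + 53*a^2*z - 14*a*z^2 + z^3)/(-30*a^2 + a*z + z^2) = (8*a^2 - 9*a*z + z^2)/(6*a + z)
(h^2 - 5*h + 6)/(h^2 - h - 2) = (h - 3)/(h + 1)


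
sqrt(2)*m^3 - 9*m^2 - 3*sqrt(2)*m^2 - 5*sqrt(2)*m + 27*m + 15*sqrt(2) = (m - 3)*(m - 5*sqrt(2))*(sqrt(2)*m + 1)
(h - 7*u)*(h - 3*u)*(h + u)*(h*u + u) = h^4*u - 9*h^3*u^2 + h^3*u + 11*h^2*u^3 - 9*h^2*u^2 + 21*h*u^4 + 11*h*u^3 + 21*u^4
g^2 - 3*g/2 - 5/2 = (g - 5/2)*(g + 1)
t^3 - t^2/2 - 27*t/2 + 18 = (t - 3)*(t - 3/2)*(t + 4)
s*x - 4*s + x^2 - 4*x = (s + x)*(x - 4)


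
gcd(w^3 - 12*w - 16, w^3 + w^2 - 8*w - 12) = w^2 + 4*w + 4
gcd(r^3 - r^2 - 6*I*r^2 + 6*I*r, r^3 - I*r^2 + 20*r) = r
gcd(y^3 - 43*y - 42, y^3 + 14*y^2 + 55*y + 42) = y^2 + 7*y + 6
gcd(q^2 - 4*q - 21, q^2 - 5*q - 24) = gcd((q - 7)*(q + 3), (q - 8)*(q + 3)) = q + 3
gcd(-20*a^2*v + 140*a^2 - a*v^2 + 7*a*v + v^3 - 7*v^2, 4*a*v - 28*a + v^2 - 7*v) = 4*a*v - 28*a + v^2 - 7*v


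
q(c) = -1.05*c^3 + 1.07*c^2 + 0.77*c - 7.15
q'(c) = -3.15*c^2 + 2.14*c + 0.77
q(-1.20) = -4.72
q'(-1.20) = -6.33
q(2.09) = -10.45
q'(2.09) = -8.52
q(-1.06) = -5.51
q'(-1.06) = -5.04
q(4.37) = -70.98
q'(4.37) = -50.03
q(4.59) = -82.61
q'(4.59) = -55.77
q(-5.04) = 150.57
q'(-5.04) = -90.03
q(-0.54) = -7.09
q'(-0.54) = -1.30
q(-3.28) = 38.89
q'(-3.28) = -40.14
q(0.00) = -7.15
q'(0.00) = 0.77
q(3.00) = -23.56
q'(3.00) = -21.16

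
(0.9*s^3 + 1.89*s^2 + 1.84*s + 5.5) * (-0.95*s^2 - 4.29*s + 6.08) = -0.855*s^5 - 5.6565*s^4 - 4.3841*s^3 - 1.6274*s^2 - 12.4078*s + 33.44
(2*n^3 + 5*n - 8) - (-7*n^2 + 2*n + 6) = 2*n^3 + 7*n^2 + 3*n - 14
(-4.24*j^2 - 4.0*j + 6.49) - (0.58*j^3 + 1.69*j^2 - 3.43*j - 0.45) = -0.58*j^3 - 5.93*j^2 - 0.57*j + 6.94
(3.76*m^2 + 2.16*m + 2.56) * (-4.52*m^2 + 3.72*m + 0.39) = -16.9952*m^4 + 4.224*m^3 - 2.0696*m^2 + 10.3656*m + 0.9984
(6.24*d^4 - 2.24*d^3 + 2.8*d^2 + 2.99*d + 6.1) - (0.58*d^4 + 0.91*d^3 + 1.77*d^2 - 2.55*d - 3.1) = 5.66*d^4 - 3.15*d^3 + 1.03*d^2 + 5.54*d + 9.2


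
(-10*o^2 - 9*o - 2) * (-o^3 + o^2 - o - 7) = 10*o^5 - o^4 + 3*o^3 + 77*o^2 + 65*o + 14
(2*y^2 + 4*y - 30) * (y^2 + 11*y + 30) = 2*y^4 + 26*y^3 + 74*y^2 - 210*y - 900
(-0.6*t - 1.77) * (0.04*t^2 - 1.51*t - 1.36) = -0.024*t^3 + 0.8352*t^2 + 3.4887*t + 2.4072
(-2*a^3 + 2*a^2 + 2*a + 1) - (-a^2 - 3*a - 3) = -2*a^3 + 3*a^2 + 5*a + 4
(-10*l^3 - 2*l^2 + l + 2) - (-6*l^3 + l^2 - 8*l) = -4*l^3 - 3*l^2 + 9*l + 2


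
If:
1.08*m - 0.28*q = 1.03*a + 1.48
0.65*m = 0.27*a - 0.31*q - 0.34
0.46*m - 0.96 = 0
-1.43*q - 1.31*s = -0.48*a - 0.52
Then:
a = 1.81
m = 2.09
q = -3.90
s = 5.31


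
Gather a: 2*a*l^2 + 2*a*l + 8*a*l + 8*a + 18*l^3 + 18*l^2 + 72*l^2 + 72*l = a*(2*l^2 + 10*l + 8) + 18*l^3 + 90*l^2 + 72*l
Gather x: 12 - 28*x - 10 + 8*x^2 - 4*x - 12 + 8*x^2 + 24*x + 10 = 16*x^2 - 8*x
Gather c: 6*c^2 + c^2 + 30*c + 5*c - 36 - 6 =7*c^2 + 35*c - 42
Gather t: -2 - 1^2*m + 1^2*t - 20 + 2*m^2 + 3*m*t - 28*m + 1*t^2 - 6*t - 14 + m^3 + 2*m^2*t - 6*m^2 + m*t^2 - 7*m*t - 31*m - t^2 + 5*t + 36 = m^3 - 4*m^2 + m*t^2 - 60*m + t*(2*m^2 - 4*m)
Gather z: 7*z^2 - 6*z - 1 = 7*z^2 - 6*z - 1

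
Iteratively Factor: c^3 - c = (c)*(c^2 - 1) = c*(c + 1)*(c - 1)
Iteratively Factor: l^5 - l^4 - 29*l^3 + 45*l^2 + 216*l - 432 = (l - 3)*(l^4 + 2*l^3 - 23*l^2 - 24*l + 144) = (l - 3)*(l + 4)*(l^3 - 2*l^2 - 15*l + 36) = (l - 3)^2*(l + 4)*(l^2 + l - 12) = (l - 3)^3*(l + 4)*(l + 4)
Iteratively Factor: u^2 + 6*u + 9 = (u + 3)*(u + 3)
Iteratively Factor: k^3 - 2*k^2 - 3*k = (k - 3)*(k^2 + k) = (k - 3)*(k + 1)*(k)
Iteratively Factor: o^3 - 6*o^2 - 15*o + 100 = (o - 5)*(o^2 - o - 20) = (o - 5)^2*(o + 4)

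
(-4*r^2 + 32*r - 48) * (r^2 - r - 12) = -4*r^4 + 36*r^3 - 32*r^2 - 336*r + 576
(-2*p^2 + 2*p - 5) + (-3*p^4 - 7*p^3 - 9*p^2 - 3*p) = -3*p^4 - 7*p^3 - 11*p^2 - p - 5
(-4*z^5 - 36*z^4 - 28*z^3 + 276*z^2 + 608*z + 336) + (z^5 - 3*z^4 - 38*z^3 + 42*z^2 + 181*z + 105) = -3*z^5 - 39*z^4 - 66*z^3 + 318*z^2 + 789*z + 441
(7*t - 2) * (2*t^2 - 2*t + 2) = 14*t^3 - 18*t^2 + 18*t - 4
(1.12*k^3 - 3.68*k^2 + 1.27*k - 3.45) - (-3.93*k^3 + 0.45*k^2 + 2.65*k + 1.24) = 5.05*k^3 - 4.13*k^2 - 1.38*k - 4.69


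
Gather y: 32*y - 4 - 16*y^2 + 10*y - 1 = -16*y^2 + 42*y - 5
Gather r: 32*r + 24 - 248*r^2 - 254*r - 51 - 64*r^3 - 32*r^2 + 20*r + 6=-64*r^3 - 280*r^2 - 202*r - 21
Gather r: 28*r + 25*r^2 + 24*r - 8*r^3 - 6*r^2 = -8*r^3 + 19*r^2 + 52*r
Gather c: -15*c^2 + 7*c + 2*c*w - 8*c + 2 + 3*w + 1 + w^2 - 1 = -15*c^2 + c*(2*w - 1) + w^2 + 3*w + 2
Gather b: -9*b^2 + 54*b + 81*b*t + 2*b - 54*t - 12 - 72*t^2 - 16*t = -9*b^2 + b*(81*t + 56) - 72*t^2 - 70*t - 12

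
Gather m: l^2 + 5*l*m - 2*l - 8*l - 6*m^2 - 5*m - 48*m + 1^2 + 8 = l^2 - 10*l - 6*m^2 + m*(5*l - 53) + 9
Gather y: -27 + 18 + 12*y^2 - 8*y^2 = 4*y^2 - 9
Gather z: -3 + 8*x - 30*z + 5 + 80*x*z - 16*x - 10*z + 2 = -8*x + z*(80*x - 40) + 4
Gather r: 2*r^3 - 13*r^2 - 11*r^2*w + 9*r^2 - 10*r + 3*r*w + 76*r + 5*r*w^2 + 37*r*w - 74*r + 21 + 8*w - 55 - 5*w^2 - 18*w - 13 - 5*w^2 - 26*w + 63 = 2*r^3 + r^2*(-11*w - 4) + r*(5*w^2 + 40*w - 8) - 10*w^2 - 36*w + 16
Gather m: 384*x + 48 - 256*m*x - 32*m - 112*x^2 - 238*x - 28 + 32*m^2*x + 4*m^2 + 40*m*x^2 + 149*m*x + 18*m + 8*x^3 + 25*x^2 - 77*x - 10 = m^2*(32*x + 4) + m*(40*x^2 - 107*x - 14) + 8*x^3 - 87*x^2 + 69*x + 10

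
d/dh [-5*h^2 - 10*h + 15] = -10*h - 10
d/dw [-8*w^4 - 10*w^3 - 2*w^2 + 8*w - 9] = -32*w^3 - 30*w^2 - 4*w + 8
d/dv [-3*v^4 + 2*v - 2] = 2 - 12*v^3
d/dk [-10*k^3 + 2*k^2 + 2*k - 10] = -30*k^2 + 4*k + 2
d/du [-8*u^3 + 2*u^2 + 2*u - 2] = -24*u^2 + 4*u + 2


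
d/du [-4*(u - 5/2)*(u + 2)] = 2 - 8*u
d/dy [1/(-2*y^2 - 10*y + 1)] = 2*(2*y + 5)/(2*y^2 + 10*y - 1)^2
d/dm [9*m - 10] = 9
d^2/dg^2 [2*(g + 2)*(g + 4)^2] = 12*g + 40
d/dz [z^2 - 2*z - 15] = 2*z - 2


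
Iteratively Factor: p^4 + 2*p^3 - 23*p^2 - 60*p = (p + 3)*(p^3 - p^2 - 20*p) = p*(p + 3)*(p^2 - p - 20) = p*(p - 5)*(p + 3)*(p + 4)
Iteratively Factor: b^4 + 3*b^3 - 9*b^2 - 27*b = (b + 3)*(b^3 - 9*b) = (b + 3)^2*(b^2 - 3*b) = b*(b + 3)^2*(b - 3)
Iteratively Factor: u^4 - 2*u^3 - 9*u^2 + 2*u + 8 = (u - 1)*(u^3 - u^2 - 10*u - 8) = (u - 1)*(u + 2)*(u^2 - 3*u - 4) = (u - 4)*(u - 1)*(u + 2)*(u + 1)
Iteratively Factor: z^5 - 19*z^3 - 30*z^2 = (z + 3)*(z^4 - 3*z^3 - 10*z^2) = (z - 5)*(z + 3)*(z^3 + 2*z^2) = z*(z - 5)*(z + 3)*(z^2 + 2*z) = z*(z - 5)*(z + 2)*(z + 3)*(z)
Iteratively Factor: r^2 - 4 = (r - 2)*(r + 2)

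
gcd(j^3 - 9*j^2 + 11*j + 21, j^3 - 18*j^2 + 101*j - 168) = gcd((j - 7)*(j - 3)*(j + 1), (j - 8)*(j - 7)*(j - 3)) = j^2 - 10*j + 21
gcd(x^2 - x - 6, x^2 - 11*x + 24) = x - 3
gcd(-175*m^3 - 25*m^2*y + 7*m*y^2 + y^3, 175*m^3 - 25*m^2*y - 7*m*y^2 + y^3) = -25*m^2 + y^2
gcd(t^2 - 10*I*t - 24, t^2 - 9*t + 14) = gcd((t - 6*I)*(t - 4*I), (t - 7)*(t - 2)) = 1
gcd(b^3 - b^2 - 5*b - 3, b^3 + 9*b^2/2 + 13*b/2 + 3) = b + 1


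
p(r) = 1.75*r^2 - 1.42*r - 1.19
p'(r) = 3.5*r - 1.42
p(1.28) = -0.14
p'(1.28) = 3.06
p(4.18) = 23.45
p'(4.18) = 13.21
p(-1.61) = 5.63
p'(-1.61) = -7.06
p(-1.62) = 5.70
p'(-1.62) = -7.09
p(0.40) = -1.48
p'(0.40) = -0.02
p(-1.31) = 3.67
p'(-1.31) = -6.00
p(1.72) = 1.54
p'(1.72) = 4.60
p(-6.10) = 72.59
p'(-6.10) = -22.77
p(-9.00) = 153.34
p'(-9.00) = -32.92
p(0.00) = -1.19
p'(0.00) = -1.42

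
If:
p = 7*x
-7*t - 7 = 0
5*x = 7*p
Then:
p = 0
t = -1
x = 0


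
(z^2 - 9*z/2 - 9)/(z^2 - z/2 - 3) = (z - 6)/(z - 2)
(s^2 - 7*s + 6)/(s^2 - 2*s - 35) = (-s^2 + 7*s - 6)/(-s^2 + 2*s + 35)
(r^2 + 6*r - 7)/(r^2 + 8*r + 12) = (r^2 + 6*r - 7)/(r^2 + 8*r + 12)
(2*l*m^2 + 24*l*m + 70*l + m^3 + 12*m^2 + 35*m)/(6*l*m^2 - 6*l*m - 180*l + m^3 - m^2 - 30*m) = (2*l*m + 14*l + m^2 + 7*m)/(6*l*m - 36*l + m^2 - 6*m)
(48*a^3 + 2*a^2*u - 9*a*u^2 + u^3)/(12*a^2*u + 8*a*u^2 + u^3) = (24*a^2 - 11*a*u + u^2)/(u*(6*a + u))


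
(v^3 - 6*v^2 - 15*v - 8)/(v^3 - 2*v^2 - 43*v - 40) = (v + 1)/(v + 5)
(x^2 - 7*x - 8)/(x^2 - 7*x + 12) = (x^2 - 7*x - 8)/(x^2 - 7*x + 12)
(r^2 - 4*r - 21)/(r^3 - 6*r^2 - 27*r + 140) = (r + 3)/(r^2 + r - 20)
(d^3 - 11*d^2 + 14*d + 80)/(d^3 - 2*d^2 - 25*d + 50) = (d^2 - 6*d - 16)/(d^2 + 3*d - 10)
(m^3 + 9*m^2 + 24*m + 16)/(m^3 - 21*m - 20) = (m + 4)/(m - 5)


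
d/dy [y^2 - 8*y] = 2*y - 8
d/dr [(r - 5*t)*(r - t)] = 2*r - 6*t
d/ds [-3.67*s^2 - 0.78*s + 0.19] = -7.34*s - 0.78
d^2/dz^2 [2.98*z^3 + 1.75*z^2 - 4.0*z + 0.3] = 17.88*z + 3.5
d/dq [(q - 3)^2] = 2*q - 6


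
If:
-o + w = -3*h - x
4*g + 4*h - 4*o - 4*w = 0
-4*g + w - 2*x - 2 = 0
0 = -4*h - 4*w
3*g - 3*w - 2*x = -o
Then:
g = -5/14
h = 1/7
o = -1/14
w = -1/7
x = -5/14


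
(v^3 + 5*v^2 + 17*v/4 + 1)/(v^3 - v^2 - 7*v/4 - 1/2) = (v + 4)/(v - 2)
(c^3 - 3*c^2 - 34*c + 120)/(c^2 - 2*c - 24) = (-c^3 + 3*c^2 + 34*c - 120)/(-c^2 + 2*c + 24)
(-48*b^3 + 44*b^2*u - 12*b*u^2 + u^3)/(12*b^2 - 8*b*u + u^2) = -4*b + u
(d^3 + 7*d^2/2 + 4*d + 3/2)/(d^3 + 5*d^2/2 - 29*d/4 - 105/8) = 4*(d^2 + 2*d + 1)/(4*d^2 + 4*d - 35)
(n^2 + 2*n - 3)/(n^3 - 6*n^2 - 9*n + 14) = (n + 3)/(n^2 - 5*n - 14)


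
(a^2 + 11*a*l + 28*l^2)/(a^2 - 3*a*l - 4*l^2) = (a^2 + 11*a*l + 28*l^2)/(a^2 - 3*a*l - 4*l^2)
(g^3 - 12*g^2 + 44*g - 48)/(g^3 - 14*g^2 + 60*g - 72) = (g - 4)/(g - 6)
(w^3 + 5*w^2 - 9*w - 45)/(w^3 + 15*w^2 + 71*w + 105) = (w - 3)/(w + 7)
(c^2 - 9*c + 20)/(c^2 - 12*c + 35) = (c - 4)/(c - 7)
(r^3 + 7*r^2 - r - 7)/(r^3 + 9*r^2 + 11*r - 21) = (r + 1)/(r + 3)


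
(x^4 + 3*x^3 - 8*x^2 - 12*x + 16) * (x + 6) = x^5 + 9*x^4 + 10*x^3 - 60*x^2 - 56*x + 96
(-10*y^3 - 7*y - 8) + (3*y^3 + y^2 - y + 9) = -7*y^3 + y^2 - 8*y + 1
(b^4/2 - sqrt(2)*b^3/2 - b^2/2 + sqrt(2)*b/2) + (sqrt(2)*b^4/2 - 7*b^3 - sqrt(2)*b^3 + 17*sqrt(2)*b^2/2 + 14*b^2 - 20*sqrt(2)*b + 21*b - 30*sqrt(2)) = b^4/2 + sqrt(2)*b^4/2 - 7*b^3 - 3*sqrt(2)*b^3/2 + 17*sqrt(2)*b^2/2 + 27*b^2/2 - 39*sqrt(2)*b/2 + 21*b - 30*sqrt(2)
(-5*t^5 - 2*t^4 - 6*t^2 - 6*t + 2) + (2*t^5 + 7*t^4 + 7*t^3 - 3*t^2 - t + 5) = -3*t^5 + 5*t^4 + 7*t^3 - 9*t^2 - 7*t + 7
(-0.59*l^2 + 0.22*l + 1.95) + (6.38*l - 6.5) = -0.59*l^2 + 6.6*l - 4.55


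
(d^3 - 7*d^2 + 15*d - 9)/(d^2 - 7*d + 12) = (d^2 - 4*d + 3)/(d - 4)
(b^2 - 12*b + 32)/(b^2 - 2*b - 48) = (b - 4)/(b + 6)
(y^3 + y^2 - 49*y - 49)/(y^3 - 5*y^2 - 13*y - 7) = (y + 7)/(y + 1)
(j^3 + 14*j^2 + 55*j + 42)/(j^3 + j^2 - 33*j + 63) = (j^2 + 7*j + 6)/(j^2 - 6*j + 9)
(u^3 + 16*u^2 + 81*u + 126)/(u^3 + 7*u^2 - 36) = (u + 7)/(u - 2)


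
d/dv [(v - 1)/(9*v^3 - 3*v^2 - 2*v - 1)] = (9*v^3 - 3*v^2 - 2*v + (v - 1)*(-27*v^2 + 6*v + 2) - 1)/(-9*v^3 + 3*v^2 + 2*v + 1)^2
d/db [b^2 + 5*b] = 2*b + 5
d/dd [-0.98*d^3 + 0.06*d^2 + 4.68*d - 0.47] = -2.94*d^2 + 0.12*d + 4.68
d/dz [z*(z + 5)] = 2*z + 5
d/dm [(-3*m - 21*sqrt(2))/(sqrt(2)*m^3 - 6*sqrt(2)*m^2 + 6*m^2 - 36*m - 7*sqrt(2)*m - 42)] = 3*(-sqrt(2)*m^3 - 6*m^2 + 6*sqrt(2)*m^2 + 7*sqrt(2)*m + 36*m - (m + 7*sqrt(2))*(-3*sqrt(2)*m^2 - 12*m + 12*sqrt(2)*m + 7*sqrt(2) + 36) + 42)/(-sqrt(2)*m^3 - 6*m^2 + 6*sqrt(2)*m^2 + 7*sqrt(2)*m + 36*m + 42)^2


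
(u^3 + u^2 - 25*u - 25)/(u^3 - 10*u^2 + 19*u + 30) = (u + 5)/(u - 6)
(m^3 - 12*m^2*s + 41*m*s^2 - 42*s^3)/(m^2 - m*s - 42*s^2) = (m^2 - 5*m*s + 6*s^2)/(m + 6*s)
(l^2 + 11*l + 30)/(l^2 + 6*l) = (l + 5)/l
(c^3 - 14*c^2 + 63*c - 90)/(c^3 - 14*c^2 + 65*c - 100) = (c^2 - 9*c + 18)/(c^2 - 9*c + 20)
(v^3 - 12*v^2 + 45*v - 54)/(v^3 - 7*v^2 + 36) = (v - 3)/(v + 2)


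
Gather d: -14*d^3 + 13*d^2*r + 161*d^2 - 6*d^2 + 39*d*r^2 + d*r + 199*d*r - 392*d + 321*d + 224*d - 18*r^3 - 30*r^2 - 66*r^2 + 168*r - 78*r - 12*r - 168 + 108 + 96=-14*d^3 + d^2*(13*r + 155) + d*(39*r^2 + 200*r + 153) - 18*r^3 - 96*r^2 + 78*r + 36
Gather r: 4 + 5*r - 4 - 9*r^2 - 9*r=-9*r^2 - 4*r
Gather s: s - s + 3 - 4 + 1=0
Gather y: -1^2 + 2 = 1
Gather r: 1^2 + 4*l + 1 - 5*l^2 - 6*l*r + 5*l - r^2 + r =-5*l^2 + 9*l - r^2 + r*(1 - 6*l) + 2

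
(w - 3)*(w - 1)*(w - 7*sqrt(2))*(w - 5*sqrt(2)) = w^4 - 12*sqrt(2)*w^3 - 4*w^3 + 48*sqrt(2)*w^2 + 73*w^2 - 280*w - 36*sqrt(2)*w + 210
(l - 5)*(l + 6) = l^2 + l - 30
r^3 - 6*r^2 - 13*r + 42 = (r - 7)*(r - 2)*(r + 3)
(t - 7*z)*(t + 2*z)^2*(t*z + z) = t^4*z - 3*t^3*z^2 + t^3*z - 24*t^2*z^3 - 3*t^2*z^2 - 28*t*z^4 - 24*t*z^3 - 28*z^4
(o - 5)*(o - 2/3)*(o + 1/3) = o^3 - 16*o^2/3 + 13*o/9 + 10/9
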